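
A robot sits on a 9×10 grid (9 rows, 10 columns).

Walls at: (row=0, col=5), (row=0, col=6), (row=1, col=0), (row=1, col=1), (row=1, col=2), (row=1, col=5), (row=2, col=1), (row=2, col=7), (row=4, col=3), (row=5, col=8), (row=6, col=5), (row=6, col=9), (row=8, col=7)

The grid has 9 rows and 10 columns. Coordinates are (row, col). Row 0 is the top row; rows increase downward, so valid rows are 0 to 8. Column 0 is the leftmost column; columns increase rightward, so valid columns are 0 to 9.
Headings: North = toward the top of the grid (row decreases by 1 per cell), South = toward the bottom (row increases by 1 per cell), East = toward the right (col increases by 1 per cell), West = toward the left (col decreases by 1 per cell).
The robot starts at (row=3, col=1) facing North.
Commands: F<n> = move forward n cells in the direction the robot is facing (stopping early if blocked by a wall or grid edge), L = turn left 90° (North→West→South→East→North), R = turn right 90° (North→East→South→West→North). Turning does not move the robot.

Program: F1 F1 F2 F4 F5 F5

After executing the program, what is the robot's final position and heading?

Answer: Final position: (row=3, col=1), facing North

Derivation:
Start: (row=3, col=1), facing North
  F1: move forward 0/1 (blocked), now at (row=3, col=1)
  F1: move forward 0/1 (blocked), now at (row=3, col=1)
  F2: move forward 0/2 (blocked), now at (row=3, col=1)
  F4: move forward 0/4 (blocked), now at (row=3, col=1)
  F5: move forward 0/5 (blocked), now at (row=3, col=1)
  F5: move forward 0/5 (blocked), now at (row=3, col=1)
Final: (row=3, col=1), facing North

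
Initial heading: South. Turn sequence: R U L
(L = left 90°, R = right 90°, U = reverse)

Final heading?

Start: South
  R (right (90° clockwise)) -> West
  U (U-turn (180°)) -> East
  L (left (90° counter-clockwise)) -> North
Final: North

Answer: Final heading: North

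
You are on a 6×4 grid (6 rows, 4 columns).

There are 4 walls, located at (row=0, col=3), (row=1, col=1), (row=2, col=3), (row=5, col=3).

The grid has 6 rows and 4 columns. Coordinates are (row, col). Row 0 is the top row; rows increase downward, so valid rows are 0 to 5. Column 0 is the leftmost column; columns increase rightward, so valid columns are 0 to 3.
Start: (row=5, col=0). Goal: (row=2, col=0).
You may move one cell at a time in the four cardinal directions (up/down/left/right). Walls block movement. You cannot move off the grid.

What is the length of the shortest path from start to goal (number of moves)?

Answer: Shortest path length: 3

Derivation:
BFS from (row=5, col=0) until reaching (row=2, col=0):
  Distance 0: (row=5, col=0)
  Distance 1: (row=4, col=0), (row=5, col=1)
  Distance 2: (row=3, col=0), (row=4, col=1), (row=5, col=2)
  Distance 3: (row=2, col=0), (row=3, col=1), (row=4, col=2)  <- goal reached here
One shortest path (3 moves): (row=5, col=0) -> (row=4, col=0) -> (row=3, col=0) -> (row=2, col=0)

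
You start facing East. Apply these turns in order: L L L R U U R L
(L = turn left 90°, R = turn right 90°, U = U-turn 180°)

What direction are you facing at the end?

Answer: Final heading: West

Derivation:
Start: East
  L (left (90° counter-clockwise)) -> North
  L (left (90° counter-clockwise)) -> West
  L (left (90° counter-clockwise)) -> South
  R (right (90° clockwise)) -> West
  U (U-turn (180°)) -> East
  U (U-turn (180°)) -> West
  R (right (90° clockwise)) -> North
  L (left (90° counter-clockwise)) -> West
Final: West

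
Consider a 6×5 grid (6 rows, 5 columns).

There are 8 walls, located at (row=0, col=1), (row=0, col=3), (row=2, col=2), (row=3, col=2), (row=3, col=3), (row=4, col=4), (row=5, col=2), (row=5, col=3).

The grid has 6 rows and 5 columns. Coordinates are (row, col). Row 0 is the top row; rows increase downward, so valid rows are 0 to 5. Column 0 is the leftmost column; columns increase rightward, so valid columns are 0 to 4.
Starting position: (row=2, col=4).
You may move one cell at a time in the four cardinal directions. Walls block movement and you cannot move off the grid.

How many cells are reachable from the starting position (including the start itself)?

BFS flood-fill from (row=2, col=4):
  Distance 0: (row=2, col=4)
  Distance 1: (row=1, col=4), (row=2, col=3), (row=3, col=4)
  Distance 2: (row=0, col=4), (row=1, col=3)
  Distance 3: (row=1, col=2)
  Distance 4: (row=0, col=2), (row=1, col=1)
  Distance 5: (row=1, col=0), (row=2, col=1)
  Distance 6: (row=0, col=0), (row=2, col=0), (row=3, col=1)
  Distance 7: (row=3, col=0), (row=4, col=1)
  Distance 8: (row=4, col=0), (row=4, col=2), (row=5, col=1)
  Distance 9: (row=4, col=3), (row=5, col=0)
Total reachable: 21 (grid has 22 open cells total)

Answer: Reachable cells: 21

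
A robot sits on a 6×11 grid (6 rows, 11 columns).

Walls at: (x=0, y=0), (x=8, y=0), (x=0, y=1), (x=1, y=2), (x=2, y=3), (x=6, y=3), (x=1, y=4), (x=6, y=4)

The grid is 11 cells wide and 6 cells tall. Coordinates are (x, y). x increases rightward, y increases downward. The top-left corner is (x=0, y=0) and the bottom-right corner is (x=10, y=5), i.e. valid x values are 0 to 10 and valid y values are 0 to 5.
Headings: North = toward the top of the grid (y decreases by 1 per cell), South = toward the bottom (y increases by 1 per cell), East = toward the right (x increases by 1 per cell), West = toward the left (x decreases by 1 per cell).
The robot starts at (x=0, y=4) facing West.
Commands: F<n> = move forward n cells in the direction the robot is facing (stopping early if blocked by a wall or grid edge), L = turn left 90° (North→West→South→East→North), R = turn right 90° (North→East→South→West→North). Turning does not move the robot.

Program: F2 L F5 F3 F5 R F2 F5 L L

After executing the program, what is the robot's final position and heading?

Answer: Final position: (x=0, y=5), facing East

Derivation:
Start: (x=0, y=4), facing West
  F2: move forward 0/2 (blocked), now at (x=0, y=4)
  L: turn left, now facing South
  F5: move forward 1/5 (blocked), now at (x=0, y=5)
  F3: move forward 0/3 (blocked), now at (x=0, y=5)
  F5: move forward 0/5 (blocked), now at (x=0, y=5)
  R: turn right, now facing West
  F2: move forward 0/2 (blocked), now at (x=0, y=5)
  F5: move forward 0/5 (blocked), now at (x=0, y=5)
  L: turn left, now facing South
  L: turn left, now facing East
Final: (x=0, y=5), facing East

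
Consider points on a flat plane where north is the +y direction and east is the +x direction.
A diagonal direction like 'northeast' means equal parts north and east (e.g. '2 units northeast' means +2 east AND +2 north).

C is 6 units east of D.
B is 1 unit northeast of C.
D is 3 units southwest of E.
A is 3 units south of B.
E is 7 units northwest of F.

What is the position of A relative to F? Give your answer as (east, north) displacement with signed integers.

Answer: A is at (east=-3, north=2) relative to F.

Derivation:
Place F at the origin (east=0, north=0).
  E is 7 units northwest of F: delta (east=-7, north=+7); E at (east=-7, north=7).
  D is 3 units southwest of E: delta (east=-3, north=-3); D at (east=-10, north=4).
  C is 6 units east of D: delta (east=+6, north=+0); C at (east=-4, north=4).
  B is 1 unit northeast of C: delta (east=+1, north=+1); B at (east=-3, north=5).
  A is 3 units south of B: delta (east=+0, north=-3); A at (east=-3, north=2).
Therefore A relative to F: (east=-3, north=2).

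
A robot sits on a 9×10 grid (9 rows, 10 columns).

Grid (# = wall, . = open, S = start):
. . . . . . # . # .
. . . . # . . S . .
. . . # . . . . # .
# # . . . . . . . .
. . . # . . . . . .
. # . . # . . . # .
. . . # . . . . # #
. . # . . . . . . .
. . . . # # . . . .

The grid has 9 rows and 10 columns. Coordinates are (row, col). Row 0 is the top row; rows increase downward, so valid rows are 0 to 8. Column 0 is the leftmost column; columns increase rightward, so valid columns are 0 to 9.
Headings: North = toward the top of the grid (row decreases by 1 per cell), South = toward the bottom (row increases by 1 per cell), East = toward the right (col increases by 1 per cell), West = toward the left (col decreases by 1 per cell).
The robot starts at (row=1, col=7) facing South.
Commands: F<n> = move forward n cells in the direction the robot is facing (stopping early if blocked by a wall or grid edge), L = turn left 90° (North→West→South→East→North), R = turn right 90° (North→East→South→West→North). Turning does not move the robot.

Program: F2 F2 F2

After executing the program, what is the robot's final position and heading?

Answer: Final position: (row=7, col=7), facing South

Derivation:
Start: (row=1, col=7), facing South
  F2: move forward 2, now at (row=3, col=7)
  F2: move forward 2, now at (row=5, col=7)
  F2: move forward 2, now at (row=7, col=7)
Final: (row=7, col=7), facing South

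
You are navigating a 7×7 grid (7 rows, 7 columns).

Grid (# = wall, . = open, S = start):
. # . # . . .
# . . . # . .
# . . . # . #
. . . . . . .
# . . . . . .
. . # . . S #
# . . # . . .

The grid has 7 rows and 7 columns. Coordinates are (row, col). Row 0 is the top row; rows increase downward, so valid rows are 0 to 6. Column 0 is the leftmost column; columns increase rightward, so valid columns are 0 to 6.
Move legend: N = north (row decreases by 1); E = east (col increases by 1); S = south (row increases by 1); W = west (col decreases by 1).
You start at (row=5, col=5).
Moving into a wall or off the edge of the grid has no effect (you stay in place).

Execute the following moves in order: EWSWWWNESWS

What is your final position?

Start: (row=5, col=5)
  E (east): blocked, stay at (row=5, col=5)
  W (west): (row=5, col=5) -> (row=5, col=4)
  S (south): (row=5, col=4) -> (row=6, col=4)
  [×3]W (west): blocked, stay at (row=6, col=4)
  N (north): (row=6, col=4) -> (row=5, col=4)
  E (east): (row=5, col=4) -> (row=5, col=5)
  S (south): (row=5, col=5) -> (row=6, col=5)
  W (west): (row=6, col=5) -> (row=6, col=4)
  S (south): blocked, stay at (row=6, col=4)
Final: (row=6, col=4)

Answer: Final position: (row=6, col=4)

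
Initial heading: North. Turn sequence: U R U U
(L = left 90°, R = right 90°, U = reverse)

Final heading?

Answer: Final heading: West

Derivation:
Start: North
  U (U-turn (180°)) -> South
  R (right (90° clockwise)) -> West
  U (U-turn (180°)) -> East
  U (U-turn (180°)) -> West
Final: West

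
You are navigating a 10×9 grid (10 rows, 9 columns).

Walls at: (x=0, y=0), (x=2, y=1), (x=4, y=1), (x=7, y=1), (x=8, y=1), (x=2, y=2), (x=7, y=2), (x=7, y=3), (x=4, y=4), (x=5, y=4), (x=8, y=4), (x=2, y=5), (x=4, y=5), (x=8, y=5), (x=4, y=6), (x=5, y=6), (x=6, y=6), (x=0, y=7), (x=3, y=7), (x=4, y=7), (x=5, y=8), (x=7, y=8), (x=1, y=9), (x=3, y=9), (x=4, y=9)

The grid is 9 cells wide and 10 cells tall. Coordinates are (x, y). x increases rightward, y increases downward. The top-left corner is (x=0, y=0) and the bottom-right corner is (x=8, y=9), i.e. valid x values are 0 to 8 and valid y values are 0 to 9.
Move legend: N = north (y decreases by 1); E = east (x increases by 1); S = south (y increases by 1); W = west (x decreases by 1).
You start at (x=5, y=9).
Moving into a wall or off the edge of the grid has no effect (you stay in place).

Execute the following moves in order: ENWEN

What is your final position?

Start: (x=5, y=9)
  E (east): (x=5, y=9) -> (x=6, y=9)
  N (north): (x=6, y=9) -> (x=6, y=8)
  W (west): blocked, stay at (x=6, y=8)
  E (east): blocked, stay at (x=6, y=8)
  N (north): (x=6, y=8) -> (x=6, y=7)
Final: (x=6, y=7)

Answer: Final position: (x=6, y=7)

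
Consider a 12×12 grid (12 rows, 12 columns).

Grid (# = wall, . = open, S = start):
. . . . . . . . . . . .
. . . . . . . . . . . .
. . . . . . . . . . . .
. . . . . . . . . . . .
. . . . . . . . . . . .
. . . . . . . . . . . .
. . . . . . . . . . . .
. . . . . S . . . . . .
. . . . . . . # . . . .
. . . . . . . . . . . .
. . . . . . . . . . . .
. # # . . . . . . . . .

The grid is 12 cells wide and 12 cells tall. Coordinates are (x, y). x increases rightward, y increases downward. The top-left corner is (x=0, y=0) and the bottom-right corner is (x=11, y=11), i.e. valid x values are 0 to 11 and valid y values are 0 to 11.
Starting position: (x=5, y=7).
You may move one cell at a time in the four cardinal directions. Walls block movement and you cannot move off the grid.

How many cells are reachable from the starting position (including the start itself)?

BFS flood-fill from (x=5, y=7):
  Distance 0: (x=5, y=7)
  Distance 1: (x=5, y=6), (x=4, y=7), (x=6, y=7), (x=5, y=8)
  Distance 2: (x=5, y=5), (x=4, y=6), (x=6, y=6), (x=3, y=7), (x=7, y=7), (x=4, y=8), (x=6, y=8), (x=5, y=9)
  Distance 3: (x=5, y=4), (x=4, y=5), (x=6, y=5), (x=3, y=6), (x=7, y=6), (x=2, y=7), (x=8, y=7), (x=3, y=8), (x=4, y=9), (x=6, y=9), (x=5, y=10)
  Distance 4: (x=5, y=3), (x=4, y=4), (x=6, y=4), (x=3, y=5), (x=7, y=5), (x=2, y=6), (x=8, y=6), (x=1, y=7), (x=9, y=7), (x=2, y=8), (x=8, y=8), (x=3, y=9), (x=7, y=9), (x=4, y=10), (x=6, y=10), (x=5, y=11)
  Distance 5: (x=5, y=2), (x=4, y=3), (x=6, y=3), (x=3, y=4), (x=7, y=4), (x=2, y=5), (x=8, y=5), (x=1, y=6), (x=9, y=6), (x=0, y=7), (x=10, y=7), (x=1, y=8), (x=9, y=8), (x=2, y=9), (x=8, y=9), (x=3, y=10), (x=7, y=10), (x=4, y=11), (x=6, y=11)
  Distance 6: (x=5, y=1), (x=4, y=2), (x=6, y=2), (x=3, y=3), (x=7, y=3), (x=2, y=4), (x=8, y=4), (x=1, y=5), (x=9, y=5), (x=0, y=6), (x=10, y=6), (x=11, y=7), (x=0, y=8), (x=10, y=8), (x=1, y=9), (x=9, y=9), (x=2, y=10), (x=8, y=10), (x=3, y=11), (x=7, y=11)
  Distance 7: (x=5, y=0), (x=4, y=1), (x=6, y=1), (x=3, y=2), (x=7, y=2), (x=2, y=3), (x=8, y=3), (x=1, y=4), (x=9, y=4), (x=0, y=5), (x=10, y=5), (x=11, y=6), (x=11, y=8), (x=0, y=9), (x=10, y=9), (x=1, y=10), (x=9, y=10), (x=8, y=11)
  Distance 8: (x=4, y=0), (x=6, y=0), (x=3, y=1), (x=7, y=1), (x=2, y=2), (x=8, y=2), (x=1, y=3), (x=9, y=3), (x=0, y=4), (x=10, y=4), (x=11, y=5), (x=11, y=9), (x=0, y=10), (x=10, y=10), (x=9, y=11)
  Distance 9: (x=3, y=0), (x=7, y=0), (x=2, y=1), (x=8, y=1), (x=1, y=2), (x=9, y=2), (x=0, y=3), (x=10, y=3), (x=11, y=4), (x=11, y=10), (x=0, y=11), (x=10, y=11)
  Distance 10: (x=2, y=0), (x=8, y=0), (x=1, y=1), (x=9, y=1), (x=0, y=2), (x=10, y=2), (x=11, y=3), (x=11, y=11)
  Distance 11: (x=1, y=0), (x=9, y=0), (x=0, y=1), (x=10, y=1), (x=11, y=2)
  Distance 12: (x=0, y=0), (x=10, y=0), (x=11, y=1)
  Distance 13: (x=11, y=0)
Total reachable: 141 (grid has 141 open cells total)

Answer: Reachable cells: 141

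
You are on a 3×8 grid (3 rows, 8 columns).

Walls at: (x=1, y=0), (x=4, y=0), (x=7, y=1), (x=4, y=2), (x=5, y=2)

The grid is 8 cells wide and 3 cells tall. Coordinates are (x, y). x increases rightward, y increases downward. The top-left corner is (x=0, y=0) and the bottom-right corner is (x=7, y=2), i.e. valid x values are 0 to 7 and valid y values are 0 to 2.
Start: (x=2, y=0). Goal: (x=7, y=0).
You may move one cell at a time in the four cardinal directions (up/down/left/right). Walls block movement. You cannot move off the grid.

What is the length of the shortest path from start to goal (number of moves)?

Answer: Shortest path length: 7

Derivation:
BFS from (x=2, y=0) until reaching (x=7, y=0):
  Distance 0: (x=2, y=0)
  Distance 1: (x=3, y=0), (x=2, y=1)
  Distance 2: (x=1, y=1), (x=3, y=1), (x=2, y=2)
  Distance 3: (x=0, y=1), (x=4, y=1), (x=1, y=2), (x=3, y=2)
  Distance 4: (x=0, y=0), (x=5, y=1), (x=0, y=2)
  Distance 5: (x=5, y=0), (x=6, y=1)
  Distance 6: (x=6, y=0), (x=6, y=2)
  Distance 7: (x=7, y=0), (x=7, y=2)  <- goal reached here
One shortest path (7 moves): (x=2, y=0) -> (x=3, y=0) -> (x=3, y=1) -> (x=4, y=1) -> (x=5, y=1) -> (x=6, y=1) -> (x=6, y=0) -> (x=7, y=0)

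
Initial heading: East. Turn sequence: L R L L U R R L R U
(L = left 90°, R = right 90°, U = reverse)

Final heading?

Start: East
  L (left (90° counter-clockwise)) -> North
  R (right (90° clockwise)) -> East
  L (left (90° counter-clockwise)) -> North
  L (left (90° counter-clockwise)) -> West
  U (U-turn (180°)) -> East
  R (right (90° clockwise)) -> South
  R (right (90° clockwise)) -> West
  L (left (90° counter-clockwise)) -> South
  R (right (90° clockwise)) -> West
  U (U-turn (180°)) -> East
Final: East

Answer: Final heading: East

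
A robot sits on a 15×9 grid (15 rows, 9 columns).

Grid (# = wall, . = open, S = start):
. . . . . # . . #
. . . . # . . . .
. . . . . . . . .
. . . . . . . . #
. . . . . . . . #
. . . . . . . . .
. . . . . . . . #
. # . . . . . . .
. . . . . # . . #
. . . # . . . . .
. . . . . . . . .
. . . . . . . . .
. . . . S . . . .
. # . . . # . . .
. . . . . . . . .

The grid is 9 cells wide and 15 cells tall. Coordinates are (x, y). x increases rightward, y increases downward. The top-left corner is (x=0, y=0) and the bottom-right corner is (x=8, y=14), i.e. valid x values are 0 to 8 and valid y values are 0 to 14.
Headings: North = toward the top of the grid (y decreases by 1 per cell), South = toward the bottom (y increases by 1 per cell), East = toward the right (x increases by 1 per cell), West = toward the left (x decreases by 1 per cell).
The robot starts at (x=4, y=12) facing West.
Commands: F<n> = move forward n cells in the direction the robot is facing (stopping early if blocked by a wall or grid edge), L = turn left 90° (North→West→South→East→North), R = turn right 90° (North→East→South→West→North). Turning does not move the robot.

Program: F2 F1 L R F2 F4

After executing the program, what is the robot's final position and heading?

Start: (x=4, y=12), facing West
  F2: move forward 2, now at (x=2, y=12)
  F1: move forward 1, now at (x=1, y=12)
  L: turn left, now facing South
  R: turn right, now facing West
  F2: move forward 1/2 (blocked), now at (x=0, y=12)
  F4: move forward 0/4 (blocked), now at (x=0, y=12)
Final: (x=0, y=12), facing West

Answer: Final position: (x=0, y=12), facing West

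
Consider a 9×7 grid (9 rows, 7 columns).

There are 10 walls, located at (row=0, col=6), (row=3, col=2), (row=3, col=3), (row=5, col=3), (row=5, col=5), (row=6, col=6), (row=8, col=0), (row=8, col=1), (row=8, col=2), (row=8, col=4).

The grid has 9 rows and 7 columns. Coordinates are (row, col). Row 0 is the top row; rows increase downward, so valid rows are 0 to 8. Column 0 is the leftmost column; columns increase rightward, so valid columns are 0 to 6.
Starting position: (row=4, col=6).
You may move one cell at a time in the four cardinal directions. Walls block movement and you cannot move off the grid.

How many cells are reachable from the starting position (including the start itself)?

Answer: Reachable cells: 53

Derivation:
BFS flood-fill from (row=4, col=6):
  Distance 0: (row=4, col=6)
  Distance 1: (row=3, col=6), (row=4, col=5), (row=5, col=6)
  Distance 2: (row=2, col=6), (row=3, col=5), (row=4, col=4)
  Distance 3: (row=1, col=6), (row=2, col=5), (row=3, col=4), (row=4, col=3), (row=5, col=4)
  Distance 4: (row=1, col=5), (row=2, col=4), (row=4, col=2), (row=6, col=4)
  Distance 5: (row=0, col=5), (row=1, col=4), (row=2, col=3), (row=4, col=1), (row=5, col=2), (row=6, col=3), (row=6, col=5), (row=7, col=4)
  Distance 6: (row=0, col=4), (row=1, col=3), (row=2, col=2), (row=3, col=1), (row=4, col=0), (row=5, col=1), (row=6, col=2), (row=7, col=3), (row=7, col=5)
  Distance 7: (row=0, col=3), (row=1, col=2), (row=2, col=1), (row=3, col=0), (row=5, col=0), (row=6, col=1), (row=7, col=2), (row=7, col=6), (row=8, col=3), (row=8, col=5)
  Distance 8: (row=0, col=2), (row=1, col=1), (row=2, col=0), (row=6, col=0), (row=7, col=1), (row=8, col=6)
  Distance 9: (row=0, col=1), (row=1, col=0), (row=7, col=0)
  Distance 10: (row=0, col=0)
Total reachable: 53 (grid has 53 open cells total)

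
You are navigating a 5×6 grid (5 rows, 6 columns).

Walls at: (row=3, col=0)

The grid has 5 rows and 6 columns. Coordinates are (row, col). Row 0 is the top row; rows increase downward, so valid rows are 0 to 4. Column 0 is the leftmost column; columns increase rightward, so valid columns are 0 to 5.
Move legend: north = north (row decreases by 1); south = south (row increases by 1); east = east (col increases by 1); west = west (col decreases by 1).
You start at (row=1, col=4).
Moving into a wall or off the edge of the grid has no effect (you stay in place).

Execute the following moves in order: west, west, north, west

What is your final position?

Answer: Final position: (row=0, col=1)

Derivation:
Start: (row=1, col=4)
  west (west): (row=1, col=4) -> (row=1, col=3)
  west (west): (row=1, col=3) -> (row=1, col=2)
  north (north): (row=1, col=2) -> (row=0, col=2)
  west (west): (row=0, col=2) -> (row=0, col=1)
Final: (row=0, col=1)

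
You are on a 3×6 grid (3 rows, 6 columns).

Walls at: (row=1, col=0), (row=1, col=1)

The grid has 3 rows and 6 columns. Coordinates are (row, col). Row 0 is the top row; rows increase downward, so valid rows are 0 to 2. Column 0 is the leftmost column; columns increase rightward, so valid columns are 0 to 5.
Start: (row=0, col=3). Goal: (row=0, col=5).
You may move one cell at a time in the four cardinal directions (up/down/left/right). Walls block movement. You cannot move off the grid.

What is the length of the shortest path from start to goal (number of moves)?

BFS from (row=0, col=3) until reaching (row=0, col=5):
  Distance 0: (row=0, col=3)
  Distance 1: (row=0, col=2), (row=0, col=4), (row=1, col=3)
  Distance 2: (row=0, col=1), (row=0, col=5), (row=1, col=2), (row=1, col=4), (row=2, col=3)  <- goal reached here
One shortest path (2 moves): (row=0, col=3) -> (row=0, col=4) -> (row=0, col=5)

Answer: Shortest path length: 2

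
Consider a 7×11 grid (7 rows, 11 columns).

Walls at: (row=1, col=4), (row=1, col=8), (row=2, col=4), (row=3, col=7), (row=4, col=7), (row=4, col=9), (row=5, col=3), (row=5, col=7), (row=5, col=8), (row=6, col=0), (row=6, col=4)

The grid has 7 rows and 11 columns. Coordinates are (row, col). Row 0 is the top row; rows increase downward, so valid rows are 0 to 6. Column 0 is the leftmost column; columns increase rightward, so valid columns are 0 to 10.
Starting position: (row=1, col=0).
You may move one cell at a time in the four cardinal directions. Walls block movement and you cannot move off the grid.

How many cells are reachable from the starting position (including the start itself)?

BFS flood-fill from (row=1, col=0):
  Distance 0: (row=1, col=0)
  Distance 1: (row=0, col=0), (row=1, col=1), (row=2, col=0)
  Distance 2: (row=0, col=1), (row=1, col=2), (row=2, col=1), (row=3, col=0)
  Distance 3: (row=0, col=2), (row=1, col=3), (row=2, col=2), (row=3, col=1), (row=4, col=0)
  Distance 4: (row=0, col=3), (row=2, col=3), (row=3, col=2), (row=4, col=1), (row=5, col=0)
  Distance 5: (row=0, col=4), (row=3, col=3), (row=4, col=2), (row=5, col=1)
  Distance 6: (row=0, col=5), (row=3, col=4), (row=4, col=3), (row=5, col=2), (row=6, col=1)
  Distance 7: (row=0, col=6), (row=1, col=5), (row=3, col=5), (row=4, col=4), (row=6, col=2)
  Distance 8: (row=0, col=7), (row=1, col=6), (row=2, col=5), (row=3, col=6), (row=4, col=5), (row=5, col=4), (row=6, col=3)
  Distance 9: (row=0, col=8), (row=1, col=7), (row=2, col=6), (row=4, col=6), (row=5, col=5)
  Distance 10: (row=0, col=9), (row=2, col=7), (row=5, col=6), (row=6, col=5)
  Distance 11: (row=0, col=10), (row=1, col=9), (row=2, col=8), (row=6, col=6)
  Distance 12: (row=1, col=10), (row=2, col=9), (row=3, col=8), (row=6, col=7)
  Distance 13: (row=2, col=10), (row=3, col=9), (row=4, col=8), (row=6, col=8)
  Distance 14: (row=3, col=10), (row=6, col=9)
  Distance 15: (row=4, col=10), (row=5, col=9), (row=6, col=10)
  Distance 16: (row=5, col=10)
Total reachable: 66 (grid has 66 open cells total)

Answer: Reachable cells: 66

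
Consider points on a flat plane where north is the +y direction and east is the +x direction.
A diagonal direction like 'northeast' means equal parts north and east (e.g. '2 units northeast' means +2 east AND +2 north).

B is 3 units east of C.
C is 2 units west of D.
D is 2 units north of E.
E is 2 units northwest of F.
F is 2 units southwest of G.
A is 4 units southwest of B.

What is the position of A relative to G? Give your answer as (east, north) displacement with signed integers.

Answer: A is at (east=-7, north=-2) relative to G.

Derivation:
Place G at the origin (east=0, north=0).
  F is 2 units southwest of G: delta (east=-2, north=-2); F at (east=-2, north=-2).
  E is 2 units northwest of F: delta (east=-2, north=+2); E at (east=-4, north=0).
  D is 2 units north of E: delta (east=+0, north=+2); D at (east=-4, north=2).
  C is 2 units west of D: delta (east=-2, north=+0); C at (east=-6, north=2).
  B is 3 units east of C: delta (east=+3, north=+0); B at (east=-3, north=2).
  A is 4 units southwest of B: delta (east=-4, north=-4); A at (east=-7, north=-2).
Therefore A relative to G: (east=-7, north=-2).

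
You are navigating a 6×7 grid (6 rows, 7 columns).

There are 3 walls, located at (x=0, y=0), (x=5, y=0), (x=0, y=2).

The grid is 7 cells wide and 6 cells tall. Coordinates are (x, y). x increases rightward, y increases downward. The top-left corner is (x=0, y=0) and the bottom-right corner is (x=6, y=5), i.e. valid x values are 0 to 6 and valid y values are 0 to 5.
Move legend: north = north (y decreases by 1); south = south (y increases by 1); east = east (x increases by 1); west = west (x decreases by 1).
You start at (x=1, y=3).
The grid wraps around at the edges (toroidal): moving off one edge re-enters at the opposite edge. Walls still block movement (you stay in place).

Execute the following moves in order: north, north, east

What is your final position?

Answer: Final position: (x=2, y=1)

Derivation:
Start: (x=1, y=3)
  north (north): (x=1, y=3) -> (x=1, y=2)
  north (north): (x=1, y=2) -> (x=1, y=1)
  east (east): (x=1, y=1) -> (x=2, y=1)
Final: (x=2, y=1)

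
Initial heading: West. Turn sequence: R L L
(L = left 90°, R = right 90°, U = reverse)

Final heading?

Start: West
  R (right (90° clockwise)) -> North
  L (left (90° counter-clockwise)) -> West
  L (left (90° counter-clockwise)) -> South
Final: South

Answer: Final heading: South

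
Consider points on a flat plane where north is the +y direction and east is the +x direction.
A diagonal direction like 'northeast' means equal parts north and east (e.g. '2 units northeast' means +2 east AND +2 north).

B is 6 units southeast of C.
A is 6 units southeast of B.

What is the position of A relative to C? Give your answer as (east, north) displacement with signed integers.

Answer: A is at (east=12, north=-12) relative to C.

Derivation:
Place C at the origin (east=0, north=0).
  B is 6 units southeast of C: delta (east=+6, north=-6); B at (east=6, north=-6).
  A is 6 units southeast of B: delta (east=+6, north=-6); A at (east=12, north=-12).
Therefore A relative to C: (east=12, north=-12).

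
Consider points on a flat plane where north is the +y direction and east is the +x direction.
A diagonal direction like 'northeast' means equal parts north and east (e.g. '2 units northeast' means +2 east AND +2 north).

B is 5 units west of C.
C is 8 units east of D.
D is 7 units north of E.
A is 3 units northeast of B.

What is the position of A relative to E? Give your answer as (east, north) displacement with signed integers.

Place E at the origin (east=0, north=0).
  D is 7 units north of E: delta (east=+0, north=+7); D at (east=0, north=7).
  C is 8 units east of D: delta (east=+8, north=+0); C at (east=8, north=7).
  B is 5 units west of C: delta (east=-5, north=+0); B at (east=3, north=7).
  A is 3 units northeast of B: delta (east=+3, north=+3); A at (east=6, north=10).
Therefore A relative to E: (east=6, north=10).

Answer: A is at (east=6, north=10) relative to E.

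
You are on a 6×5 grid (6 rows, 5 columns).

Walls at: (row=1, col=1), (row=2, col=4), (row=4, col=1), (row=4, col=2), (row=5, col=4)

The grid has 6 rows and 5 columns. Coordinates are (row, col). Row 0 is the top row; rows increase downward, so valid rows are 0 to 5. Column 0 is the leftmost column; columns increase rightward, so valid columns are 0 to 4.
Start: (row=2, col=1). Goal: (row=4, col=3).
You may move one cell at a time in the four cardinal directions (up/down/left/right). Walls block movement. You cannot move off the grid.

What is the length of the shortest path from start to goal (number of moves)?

Answer: Shortest path length: 4

Derivation:
BFS from (row=2, col=1) until reaching (row=4, col=3):
  Distance 0: (row=2, col=1)
  Distance 1: (row=2, col=0), (row=2, col=2), (row=3, col=1)
  Distance 2: (row=1, col=0), (row=1, col=2), (row=2, col=3), (row=3, col=0), (row=3, col=2)
  Distance 3: (row=0, col=0), (row=0, col=2), (row=1, col=3), (row=3, col=3), (row=4, col=0)
  Distance 4: (row=0, col=1), (row=0, col=3), (row=1, col=4), (row=3, col=4), (row=4, col=3), (row=5, col=0)  <- goal reached here
One shortest path (4 moves): (row=2, col=1) -> (row=2, col=2) -> (row=2, col=3) -> (row=3, col=3) -> (row=4, col=3)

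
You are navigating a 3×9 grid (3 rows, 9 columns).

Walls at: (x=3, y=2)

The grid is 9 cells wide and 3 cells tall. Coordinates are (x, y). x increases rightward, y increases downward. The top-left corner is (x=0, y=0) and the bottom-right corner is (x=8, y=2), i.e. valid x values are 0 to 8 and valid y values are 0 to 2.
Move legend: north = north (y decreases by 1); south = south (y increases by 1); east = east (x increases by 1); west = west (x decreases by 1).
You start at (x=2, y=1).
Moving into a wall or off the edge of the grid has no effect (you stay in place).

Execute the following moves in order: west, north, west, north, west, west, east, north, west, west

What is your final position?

Start: (x=2, y=1)
  west (west): (x=2, y=1) -> (x=1, y=1)
  north (north): (x=1, y=1) -> (x=1, y=0)
  west (west): (x=1, y=0) -> (x=0, y=0)
  north (north): blocked, stay at (x=0, y=0)
  west (west): blocked, stay at (x=0, y=0)
  west (west): blocked, stay at (x=0, y=0)
  east (east): (x=0, y=0) -> (x=1, y=0)
  north (north): blocked, stay at (x=1, y=0)
  west (west): (x=1, y=0) -> (x=0, y=0)
  west (west): blocked, stay at (x=0, y=0)
Final: (x=0, y=0)

Answer: Final position: (x=0, y=0)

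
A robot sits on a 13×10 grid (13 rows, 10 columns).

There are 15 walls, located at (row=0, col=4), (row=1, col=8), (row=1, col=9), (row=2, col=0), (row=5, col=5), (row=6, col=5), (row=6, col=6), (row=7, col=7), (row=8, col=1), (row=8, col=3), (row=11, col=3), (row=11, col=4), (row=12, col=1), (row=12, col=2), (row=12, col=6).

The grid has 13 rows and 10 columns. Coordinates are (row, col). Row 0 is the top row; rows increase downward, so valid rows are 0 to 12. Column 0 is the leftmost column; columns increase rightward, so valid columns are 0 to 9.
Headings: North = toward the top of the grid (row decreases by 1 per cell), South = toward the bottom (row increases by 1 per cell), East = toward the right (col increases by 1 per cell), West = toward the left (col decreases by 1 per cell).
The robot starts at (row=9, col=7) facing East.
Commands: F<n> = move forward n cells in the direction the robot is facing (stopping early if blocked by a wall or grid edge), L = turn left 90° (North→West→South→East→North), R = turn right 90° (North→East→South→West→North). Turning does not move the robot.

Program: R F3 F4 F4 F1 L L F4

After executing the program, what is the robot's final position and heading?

Start: (row=9, col=7), facing East
  R: turn right, now facing South
  F3: move forward 3, now at (row=12, col=7)
  F4: move forward 0/4 (blocked), now at (row=12, col=7)
  F4: move forward 0/4 (blocked), now at (row=12, col=7)
  F1: move forward 0/1 (blocked), now at (row=12, col=7)
  L: turn left, now facing East
  L: turn left, now facing North
  F4: move forward 4, now at (row=8, col=7)
Final: (row=8, col=7), facing North

Answer: Final position: (row=8, col=7), facing North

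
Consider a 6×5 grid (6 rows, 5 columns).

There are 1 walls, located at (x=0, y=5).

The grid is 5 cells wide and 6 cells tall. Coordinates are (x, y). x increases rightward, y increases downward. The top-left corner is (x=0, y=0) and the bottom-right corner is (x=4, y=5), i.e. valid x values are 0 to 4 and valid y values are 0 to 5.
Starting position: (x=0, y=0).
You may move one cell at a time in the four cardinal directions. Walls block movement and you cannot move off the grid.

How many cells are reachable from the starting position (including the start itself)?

Answer: Reachable cells: 29

Derivation:
BFS flood-fill from (x=0, y=0):
  Distance 0: (x=0, y=0)
  Distance 1: (x=1, y=0), (x=0, y=1)
  Distance 2: (x=2, y=0), (x=1, y=1), (x=0, y=2)
  Distance 3: (x=3, y=0), (x=2, y=1), (x=1, y=2), (x=0, y=3)
  Distance 4: (x=4, y=0), (x=3, y=1), (x=2, y=2), (x=1, y=3), (x=0, y=4)
  Distance 5: (x=4, y=1), (x=3, y=2), (x=2, y=3), (x=1, y=4)
  Distance 6: (x=4, y=2), (x=3, y=3), (x=2, y=4), (x=1, y=5)
  Distance 7: (x=4, y=3), (x=3, y=4), (x=2, y=5)
  Distance 8: (x=4, y=4), (x=3, y=5)
  Distance 9: (x=4, y=5)
Total reachable: 29 (grid has 29 open cells total)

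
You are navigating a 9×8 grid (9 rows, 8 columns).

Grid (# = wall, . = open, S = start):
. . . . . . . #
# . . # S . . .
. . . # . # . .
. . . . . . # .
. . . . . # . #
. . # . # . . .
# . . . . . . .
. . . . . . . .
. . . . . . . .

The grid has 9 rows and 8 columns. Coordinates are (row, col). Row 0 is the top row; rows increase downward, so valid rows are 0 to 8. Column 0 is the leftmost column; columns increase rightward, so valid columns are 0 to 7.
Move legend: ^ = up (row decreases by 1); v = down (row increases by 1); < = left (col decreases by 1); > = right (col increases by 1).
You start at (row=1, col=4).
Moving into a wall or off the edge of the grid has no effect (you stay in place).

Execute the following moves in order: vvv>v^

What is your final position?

Answer: Final position: (row=3, col=4)

Derivation:
Start: (row=1, col=4)
  v (down): (row=1, col=4) -> (row=2, col=4)
  v (down): (row=2, col=4) -> (row=3, col=4)
  v (down): (row=3, col=4) -> (row=4, col=4)
  > (right): blocked, stay at (row=4, col=4)
  v (down): blocked, stay at (row=4, col=4)
  ^ (up): (row=4, col=4) -> (row=3, col=4)
Final: (row=3, col=4)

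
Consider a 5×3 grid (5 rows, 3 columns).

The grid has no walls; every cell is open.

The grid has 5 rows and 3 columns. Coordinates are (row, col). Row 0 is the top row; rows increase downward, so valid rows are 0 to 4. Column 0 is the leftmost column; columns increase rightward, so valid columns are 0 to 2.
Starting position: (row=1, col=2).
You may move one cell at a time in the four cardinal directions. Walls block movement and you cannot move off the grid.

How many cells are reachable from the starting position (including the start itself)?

Answer: Reachable cells: 15

Derivation:
BFS flood-fill from (row=1, col=2):
  Distance 0: (row=1, col=2)
  Distance 1: (row=0, col=2), (row=1, col=1), (row=2, col=2)
  Distance 2: (row=0, col=1), (row=1, col=0), (row=2, col=1), (row=3, col=2)
  Distance 3: (row=0, col=0), (row=2, col=0), (row=3, col=1), (row=4, col=2)
  Distance 4: (row=3, col=0), (row=4, col=1)
  Distance 5: (row=4, col=0)
Total reachable: 15 (grid has 15 open cells total)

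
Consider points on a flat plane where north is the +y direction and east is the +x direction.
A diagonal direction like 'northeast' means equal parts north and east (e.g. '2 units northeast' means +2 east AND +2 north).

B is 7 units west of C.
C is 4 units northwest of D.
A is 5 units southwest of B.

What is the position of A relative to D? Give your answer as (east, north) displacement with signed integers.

Answer: A is at (east=-16, north=-1) relative to D.

Derivation:
Place D at the origin (east=0, north=0).
  C is 4 units northwest of D: delta (east=-4, north=+4); C at (east=-4, north=4).
  B is 7 units west of C: delta (east=-7, north=+0); B at (east=-11, north=4).
  A is 5 units southwest of B: delta (east=-5, north=-5); A at (east=-16, north=-1).
Therefore A relative to D: (east=-16, north=-1).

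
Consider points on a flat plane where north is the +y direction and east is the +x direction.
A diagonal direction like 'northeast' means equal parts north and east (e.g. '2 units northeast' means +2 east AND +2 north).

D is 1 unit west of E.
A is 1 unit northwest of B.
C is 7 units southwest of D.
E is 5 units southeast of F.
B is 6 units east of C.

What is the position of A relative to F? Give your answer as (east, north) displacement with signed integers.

Place F at the origin (east=0, north=0).
  E is 5 units southeast of F: delta (east=+5, north=-5); E at (east=5, north=-5).
  D is 1 unit west of E: delta (east=-1, north=+0); D at (east=4, north=-5).
  C is 7 units southwest of D: delta (east=-7, north=-7); C at (east=-3, north=-12).
  B is 6 units east of C: delta (east=+6, north=+0); B at (east=3, north=-12).
  A is 1 unit northwest of B: delta (east=-1, north=+1); A at (east=2, north=-11).
Therefore A relative to F: (east=2, north=-11).

Answer: A is at (east=2, north=-11) relative to F.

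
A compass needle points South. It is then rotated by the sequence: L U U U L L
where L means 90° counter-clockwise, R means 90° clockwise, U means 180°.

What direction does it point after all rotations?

Answer: Final heading: East

Derivation:
Start: South
  L (left (90° counter-clockwise)) -> East
  U (U-turn (180°)) -> West
  U (U-turn (180°)) -> East
  U (U-turn (180°)) -> West
  L (left (90° counter-clockwise)) -> South
  L (left (90° counter-clockwise)) -> East
Final: East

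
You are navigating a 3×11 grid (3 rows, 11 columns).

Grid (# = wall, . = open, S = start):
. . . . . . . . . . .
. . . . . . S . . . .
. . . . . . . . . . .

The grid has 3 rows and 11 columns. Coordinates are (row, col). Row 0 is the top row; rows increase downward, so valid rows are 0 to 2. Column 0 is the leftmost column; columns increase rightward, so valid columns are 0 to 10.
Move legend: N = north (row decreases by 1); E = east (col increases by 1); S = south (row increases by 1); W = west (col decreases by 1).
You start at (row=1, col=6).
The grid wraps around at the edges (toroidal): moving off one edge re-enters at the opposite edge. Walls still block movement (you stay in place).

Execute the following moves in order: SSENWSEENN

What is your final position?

Answer: Final position: (row=1, col=8)

Derivation:
Start: (row=1, col=6)
  S (south): (row=1, col=6) -> (row=2, col=6)
  S (south): (row=2, col=6) -> (row=0, col=6)
  E (east): (row=0, col=6) -> (row=0, col=7)
  N (north): (row=0, col=7) -> (row=2, col=7)
  W (west): (row=2, col=7) -> (row=2, col=6)
  S (south): (row=2, col=6) -> (row=0, col=6)
  E (east): (row=0, col=6) -> (row=0, col=7)
  E (east): (row=0, col=7) -> (row=0, col=8)
  N (north): (row=0, col=8) -> (row=2, col=8)
  N (north): (row=2, col=8) -> (row=1, col=8)
Final: (row=1, col=8)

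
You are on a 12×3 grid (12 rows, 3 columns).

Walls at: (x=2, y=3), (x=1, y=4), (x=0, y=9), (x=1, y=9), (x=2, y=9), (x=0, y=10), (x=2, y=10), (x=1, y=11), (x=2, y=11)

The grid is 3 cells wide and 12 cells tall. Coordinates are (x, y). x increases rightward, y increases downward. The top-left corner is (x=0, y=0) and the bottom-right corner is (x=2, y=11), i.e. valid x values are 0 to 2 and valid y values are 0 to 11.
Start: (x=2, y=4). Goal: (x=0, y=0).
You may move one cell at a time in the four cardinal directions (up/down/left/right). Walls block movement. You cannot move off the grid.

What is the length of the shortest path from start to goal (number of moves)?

BFS from (x=2, y=4) until reaching (x=0, y=0):
  Distance 0: (x=2, y=4)
  Distance 1: (x=2, y=5)
  Distance 2: (x=1, y=5), (x=2, y=6)
  Distance 3: (x=0, y=5), (x=1, y=6), (x=2, y=7)
  Distance 4: (x=0, y=4), (x=0, y=6), (x=1, y=7), (x=2, y=8)
  Distance 5: (x=0, y=3), (x=0, y=7), (x=1, y=8)
  Distance 6: (x=0, y=2), (x=1, y=3), (x=0, y=8)
  Distance 7: (x=0, y=1), (x=1, y=2)
  Distance 8: (x=0, y=0), (x=1, y=1), (x=2, y=2)  <- goal reached here
One shortest path (8 moves): (x=2, y=4) -> (x=2, y=5) -> (x=1, y=5) -> (x=0, y=5) -> (x=0, y=4) -> (x=0, y=3) -> (x=0, y=2) -> (x=0, y=1) -> (x=0, y=0)

Answer: Shortest path length: 8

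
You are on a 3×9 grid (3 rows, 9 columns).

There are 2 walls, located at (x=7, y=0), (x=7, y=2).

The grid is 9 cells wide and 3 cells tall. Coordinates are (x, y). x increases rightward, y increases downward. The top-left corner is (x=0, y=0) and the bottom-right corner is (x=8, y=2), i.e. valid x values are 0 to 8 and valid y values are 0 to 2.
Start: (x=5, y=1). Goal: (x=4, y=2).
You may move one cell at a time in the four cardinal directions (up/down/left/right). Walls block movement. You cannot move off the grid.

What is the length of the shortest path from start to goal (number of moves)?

BFS from (x=5, y=1) until reaching (x=4, y=2):
  Distance 0: (x=5, y=1)
  Distance 1: (x=5, y=0), (x=4, y=1), (x=6, y=1), (x=5, y=2)
  Distance 2: (x=4, y=0), (x=6, y=0), (x=3, y=1), (x=7, y=1), (x=4, y=2), (x=6, y=2)  <- goal reached here
One shortest path (2 moves): (x=5, y=1) -> (x=4, y=1) -> (x=4, y=2)

Answer: Shortest path length: 2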